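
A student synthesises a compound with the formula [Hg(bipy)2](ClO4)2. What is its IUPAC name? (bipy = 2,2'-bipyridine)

The 2 perchlorate counter-ions carry a total charge of -2, so each complex ion is 2+.
Ligand charges: 2×2,2'-bipyridine (neutral); total 0. So Hg + (0) = 2+, giving Hg = +2.

bis(2,2'-bipyridine)mercury(II) perchlorate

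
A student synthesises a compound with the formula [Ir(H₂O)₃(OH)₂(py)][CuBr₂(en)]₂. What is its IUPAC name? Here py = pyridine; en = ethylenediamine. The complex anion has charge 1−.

Both ions are complex: the cation is named first with the plain metal name, the anion second with the -ate form; each ion's ligands are alphabetised independently.
The complex anion is given as 1−; its ligand charges sum to -2, so Cu = +1.
With 2 anions per cation, the cation must be 2×1 = 2+.
Cation: ligand charges sum to -2; for the ion to be 2+, Ir = +4.

triaquadihydroxo(pyridine)iridium(IV) dibromo(ethylenediamine)cuprate(I)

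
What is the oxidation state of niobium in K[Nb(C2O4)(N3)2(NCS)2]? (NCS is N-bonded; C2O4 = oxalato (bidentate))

+5

1 potassium outside the brackets (+1 each) → the complex ion is 1−.
Ligand charges: 2×NCS = -2; 1×C2O4 = -2; 2×N3 = -2; sum -6.
Nb + (-6) = 1− ⇒ Nb is +5.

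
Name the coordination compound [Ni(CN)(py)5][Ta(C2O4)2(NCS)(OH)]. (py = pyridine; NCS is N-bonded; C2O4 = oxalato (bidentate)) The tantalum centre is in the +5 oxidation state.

cyanopentakis(pyridine)nickel(II) hydroxoisothiocyanatodioxalatotantalate(V)

Ta is given as +5; the anion's ligand charges sum to -6, so the complex anion is 1−.
A 1:1 salt means the cation carries the equal and opposite charge, 1+.
Cation: ligand charges sum to -1; for the ion to be 1+, Ni = +2.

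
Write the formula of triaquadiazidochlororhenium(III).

[ReCl(H2O)3(N3)2]

Ligands: 2 azido (N3, -1), 3 aqua (H2O, neutral), 1 chloro (Cl, -1). Ligand charge sum = -3.
With Re in oxidation state +3, the complex ion is [Re...].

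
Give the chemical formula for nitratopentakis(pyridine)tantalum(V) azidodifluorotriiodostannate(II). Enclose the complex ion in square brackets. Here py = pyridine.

Cation [Ta…]: ligand charges -1, Ta(V) ⇒ ion charge 4+.
Anion [Sn…]: ligand charges -6, Sn(II) ⇒ ion charge 4−.

[Ta(NO3)(py)5][SnF2I3(N3)]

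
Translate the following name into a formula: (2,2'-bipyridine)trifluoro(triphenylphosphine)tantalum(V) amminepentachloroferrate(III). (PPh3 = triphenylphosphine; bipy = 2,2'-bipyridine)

[Ta(bipy)F3(PPh3)][FeCl5(NH3)]

Cation [Ta…]: ligand charges -3, Ta(V) ⇒ ion charge 2+.
Anion [Fe…]: ligand charges -5, Fe(III) ⇒ ion charge 2−.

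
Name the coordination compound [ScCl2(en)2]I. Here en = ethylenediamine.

dichlorobis(ethylenediamine)scandium(III) iodide

The 1 iodide counter-ion carries a total charge of -1, so each complex ion is 1+.
Ligand charges: 2×ethylenediamine (neutral), 2×chloro (-1 each); total -2. So Sc + (-2) = 1+, giving Sc = +3.
Ligands are named alphabetically: chloro before ethylenediamine.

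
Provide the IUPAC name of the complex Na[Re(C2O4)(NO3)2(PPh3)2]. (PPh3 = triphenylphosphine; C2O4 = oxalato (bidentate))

The 1 sodium counter-ion carries a total charge of +1, so each complex ion is 1−.
Ligand charges: 2×nitrato (-1 each), 2×triphenylphosphine (neutral), 1×oxalato (-2 each); total -4. So Re + (-4) = 1−, giving Re = +3.
The complex ion is anionic, so rhenium takes the -ate form rhenate(III).

sodium dinitratooxalatobis(triphenylphosphine)rhenate(III)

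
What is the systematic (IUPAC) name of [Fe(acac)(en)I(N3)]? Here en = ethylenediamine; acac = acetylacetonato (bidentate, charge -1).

(acetylacetonato)azido(ethylenediamine)iodoiron(III)

There is no counter-ion, so the complex is neutral overall.
Ligand charges: 1×ethylenediamine (neutral), 1×acetylacetonato (-1 each), 1×iodo (-1 each), 1×azido (-1 each); total -3. So Fe + (-3) = 0, giving Fe = +3.
Ligands are named alphabetically: acetylacetonato before azido before ethylenediamine before iodo.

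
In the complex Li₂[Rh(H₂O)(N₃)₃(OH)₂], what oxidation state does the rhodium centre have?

2 lithium outside the brackets (+1 each) → the complex ion is 2−.
Ligand charges: 1×H2O neutral; 3×N3 = -3; 2×OH = -2; sum -5.
Rh + (-5) = 2− ⇒ Rh is +3.

+3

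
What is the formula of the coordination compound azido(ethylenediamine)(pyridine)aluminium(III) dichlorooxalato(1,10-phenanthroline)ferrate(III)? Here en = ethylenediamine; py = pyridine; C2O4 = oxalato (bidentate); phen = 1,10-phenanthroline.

Cation [Al…]: ligand charges -1, Al(III) ⇒ ion charge 2+.
Anion [Fe…]: ligand charges -4, Fe(III) ⇒ ion charge 1−.

[Al(en)(N3)(py)][Fe(C2O4)Cl2(phen)]2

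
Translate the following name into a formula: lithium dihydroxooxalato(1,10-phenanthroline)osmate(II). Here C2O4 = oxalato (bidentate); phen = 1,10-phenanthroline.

Li2[Os(C2O4)(OH)2(phen)]

Ligands: 1 oxalato (C2O4, -2), 1 1,10-phenanthroline (phen, neutral), 2 hydroxo (OH, -1). Ligand charge sum = -4.
Charge balance with lithium (+1) requires 1 complex ion per 2 lithium.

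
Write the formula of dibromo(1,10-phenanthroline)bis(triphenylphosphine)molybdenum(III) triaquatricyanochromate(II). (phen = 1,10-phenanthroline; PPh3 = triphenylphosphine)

Cation [Mo…]: ligand charges -2, Mo(III) ⇒ ion charge 1+.
Anion [Cr…]: ligand charges -3, Cr(II) ⇒ ion charge 1−.
One 1+ cation balances one 1− anion.

[MoBr2(phen)(PPh3)2][Cr(CN)3(H2O)3]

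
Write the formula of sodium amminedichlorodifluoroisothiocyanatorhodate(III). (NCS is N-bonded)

Na2[RhCl2F2(NCS)(NH3)]

Ligands: 2 fluoro (F, -1), 1 ammine (NH3, neutral), 1 isothiocyanato (NCS, -1), 2 chloro (Cl, -1). Ligand charge sum = -5.
With Rh in oxidation state +3, the complex ion is [Rh...]^2−.
Charge balance with sodium (+1) requires 1 complex ion per 2 sodium.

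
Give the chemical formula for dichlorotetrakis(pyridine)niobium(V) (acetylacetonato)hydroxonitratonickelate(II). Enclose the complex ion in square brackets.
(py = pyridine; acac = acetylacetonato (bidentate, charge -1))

[NbCl2(py)4][Ni(acac)(NO3)(OH)]3

Cation [Nb…]: ligand charges -2, Nb(V) ⇒ ion charge 3+.
Anion [Ni…]: ligand charges -3, Ni(II) ⇒ ion charge 1−.
One 3+ cation requires 3 of the 1− anion.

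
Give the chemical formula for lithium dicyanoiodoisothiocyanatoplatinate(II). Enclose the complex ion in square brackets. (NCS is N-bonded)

Li2[Pt(CN)2I(NCS)]

Ligands: 1 iodo (I, -1), 2 cyano (CN, -1), 1 isothiocyanato (NCS, -1). Ligand charge sum = -4.
With Pt in oxidation state +2, the complex ion is [Pt...]^2−.
Charge balance with lithium (+1) requires 1 complex ion per 2 lithium.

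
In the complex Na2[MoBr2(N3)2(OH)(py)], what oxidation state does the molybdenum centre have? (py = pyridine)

+3

2 sodium outside the brackets (+1 each) → the complex ion is 2−.
Ligand charges: 2×N3 = -2; 1×py neutral; 2×Br = -2; 1×OH = -1; sum -5.
Mo + (-5) = 2− ⇒ Mo is +3.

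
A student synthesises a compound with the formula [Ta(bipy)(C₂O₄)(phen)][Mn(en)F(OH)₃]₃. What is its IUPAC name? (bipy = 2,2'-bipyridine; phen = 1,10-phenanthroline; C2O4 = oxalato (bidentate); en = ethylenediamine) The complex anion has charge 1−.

(2,2'-bipyridine)oxalato(1,10-phenanthroline)tantalum(V) (ethylenediamine)fluorotrihydroxomanganate(III)

Both ions are complex: the cation is named first with the plain metal name, the anion second with the -ate form; each ion's ligands are alphabetised independently.
The complex anion is given as 1−; its ligand charges sum to -4, so Mn = +3.
With 3 anions per cation, the cation must be 3×1 = 3+.
Cation: ligand charges sum to -2; for the ion to be 3+, Ta = +5.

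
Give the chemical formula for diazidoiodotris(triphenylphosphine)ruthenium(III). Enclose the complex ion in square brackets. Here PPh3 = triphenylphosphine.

Ligands: 2 azido (N3, -1), 1 iodo (I, -1), 3 triphenylphosphine (PPh3, neutral). Ligand charge sum = -3.
With Ru in oxidation state +3, the complex ion is [Ru...].

[RuI(N3)2(PPh3)3]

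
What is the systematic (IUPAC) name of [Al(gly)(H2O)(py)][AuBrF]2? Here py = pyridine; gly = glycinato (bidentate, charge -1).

aqua(glycinato)(pyridine)aluminium(III) bromofluoroaurate(I)

Both ions are complex: the cation is named first with the plain metal name, the anion second with the -ate form; each ion's ligands are alphabetised independently.
Aluminium is always +3 in its complexes; the cation's ligand charges sum to -1, so the complex cation is 2+.
With 2 anions per cation, each anion must be 2/2 = 1−.
Anion: ligand charges sum to -2; for the ion to be 1−, Au = +1.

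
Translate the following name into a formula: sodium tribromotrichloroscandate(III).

Ligands: 3 bromo (Br, -1), 3 chloro (Cl, -1). Ligand charge sum = -6.
With Sc in oxidation state +3, the complex ion is [Sc...]^3−.
Charge balance with sodium (+1) requires 1 complex ion per 3 sodium.

Na3[ScBr3Cl3]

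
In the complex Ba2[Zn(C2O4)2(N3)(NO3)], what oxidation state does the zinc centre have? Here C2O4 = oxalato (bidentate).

+2

2 barium outside the brackets (+2 each) → the complex ion is 4−.
Ligand charges: 1×NO3 = -1; 2×C2O4 = -4; 1×N3 = -1; sum -6.
Zn + (-6) = 4− ⇒ Zn is +2.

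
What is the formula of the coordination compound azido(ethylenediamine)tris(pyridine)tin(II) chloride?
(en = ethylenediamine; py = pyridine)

Ligands: 1 ethylenediamine (en, neutral), 3 pyridine (py, neutral), 1 azido (N3, -1). Ligand charge sum = -1.
Charge balance with chloride (-1) requires 1 complex ion per 1 chloride.

[Sn(en)(N3)(py)3]Cl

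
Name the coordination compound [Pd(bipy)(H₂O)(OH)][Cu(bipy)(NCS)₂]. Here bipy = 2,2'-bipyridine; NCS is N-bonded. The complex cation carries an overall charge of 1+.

Both ions are complex: the cation is named first with the plain metal name, the anion second with the -ate form; each ion's ligands are alphabetised independently.
The complex cation is given as 1+; its ligand charges sum to -1, so Pd = +2.
A 1:1 salt means the anion carries the equal and opposite charge, 1−.
Anion: ligand charges sum to -2; for the ion to be 1−, Cu = +1.

aqua(2,2'-bipyridine)hydroxopalladium(II) (2,2'-bipyridine)diisothiocyanatocuprate(I)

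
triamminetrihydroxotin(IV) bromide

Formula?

Ligands: 3 ammine (NH3, neutral), 3 hydroxo (OH, -1). Ligand charge sum = -3.
With Sn in oxidation state +4, the complex ion is [Sn...]^1+.
Charge balance with bromide (-1) requires 1 complex ion per 1 bromide.

[Sn(NH3)3(OH)3]Br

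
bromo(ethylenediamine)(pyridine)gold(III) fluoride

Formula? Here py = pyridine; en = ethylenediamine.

Ligands: 1 pyridine (py, neutral), 1 ethylenediamine (en, neutral), 1 bromo (Br, -1). Ligand charge sum = -1.
With Au in oxidation state +3, the complex ion is [Au...]^2+.
Charge balance with fluoride (-1) requires 1 complex ion per 2 fluoride.

[AuBr(en)(py)]F2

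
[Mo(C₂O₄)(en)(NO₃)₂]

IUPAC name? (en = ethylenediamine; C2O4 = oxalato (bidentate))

(ethylenediamine)dinitratooxalatomolybdenum(IV)

There is no counter-ion, so the complex is neutral overall.
Ligand charges: 2×nitrato (-1 each), 1×ethylenediamine (neutral), 1×oxalato (-2 each); total -4. So Mo + (-4) = 0, giving Mo = +4.
Ligands are named alphabetically: ethylenediamine before nitrato before oxalato.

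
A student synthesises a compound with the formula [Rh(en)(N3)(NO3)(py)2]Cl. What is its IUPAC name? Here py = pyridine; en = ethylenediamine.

The 1 chloride counter-ion carries a total charge of -1, so each complex ion is 1+.
Ligand charges: 2×pyridine (neutral), 1×ethylenediamine (neutral), 1×azido (-1 each), 1×nitrato (-1 each); total -2. So Rh + (-2) = 1+, giving Rh = +3.
Ligands are named alphabetically: azido before ethylenediamine before nitrato before pyridine.

azido(ethylenediamine)nitratobis(pyridine)rhodium(III) chloride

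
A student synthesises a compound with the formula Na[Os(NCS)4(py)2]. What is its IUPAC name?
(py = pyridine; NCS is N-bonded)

sodium tetraisothiocyanatobis(pyridine)osmate(III)

The 1 sodium counter-ion carries a total charge of +1, so each complex ion is 1−.
Ligand charges: 2×pyridine (neutral), 4×isothiocyanato (-1 each); total -4. So Os + (-4) = 1−, giving Os = +3.
The complex ion is anionic, so osmium takes the -ate form osmate(III).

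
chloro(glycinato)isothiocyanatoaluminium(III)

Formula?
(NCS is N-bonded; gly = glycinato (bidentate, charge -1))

[AlCl(gly)(NCS)]

Ligands: 1 chloro (Cl, -1), 1 isothiocyanato (NCS, -1), 1 glycinato (gly, -1). Ligand charge sum = -3.
With Al in oxidation state +3, the complex ion is [Al...].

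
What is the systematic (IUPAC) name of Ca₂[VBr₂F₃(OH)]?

calcium dibromotrifluorohydroxovanadate(II)

The 2 calcium counter-ions carry a total charge of +4, so each complex ion is 4−.
Ligand charges: 1×hydroxo (-1 each), 2×bromo (-1 each), 3×fluoro (-1 each); total -6. So V + (-6) = 4−, giving V = +2.
The complex ion is anionic, so vanadium takes the -ate form vanadate(II).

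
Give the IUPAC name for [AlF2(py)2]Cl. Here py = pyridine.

The 1 chloride counter-ion carries a total charge of -1, so each complex ion is 1+.
Ligand charges: 2×fluoro (-1 each), 2×pyridine (neutral); total -2. So Al + (-2) = 1+, giving Al = +3.
Ligands are named alphabetically: fluoro before pyridine.

difluorobis(pyridine)aluminium(III) chloride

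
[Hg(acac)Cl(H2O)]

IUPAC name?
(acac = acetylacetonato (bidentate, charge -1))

There is no counter-ion, so the complex is neutral overall.
Ligand charges: 1×aqua (neutral), 1×chloro (-1 each), 1×acetylacetonato (-1 each); total -2. So Hg + (-2) = 0, giving Hg = +2.
Ligands are named alphabetically: acetylacetonato before aqua before chloro.

(acetylacetonato)aquachloromercury(II)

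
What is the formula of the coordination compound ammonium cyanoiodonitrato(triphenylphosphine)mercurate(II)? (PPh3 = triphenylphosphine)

Ligands: 1 cyano (CN, -1), 1 nitrato (NO3, -1), 1 triphenylphosphine (PPh3, neutral), 1 iodo (I, -1). Ligand charge sum = -3.
With Hg in oxidation state +2, the complex ion is [Hg...]^1−.
Charge balance with ammonium (+1) requires 1 complex ion per 1 ammonium.

NH4[Hg(CN)I(NO3)(PPh3)]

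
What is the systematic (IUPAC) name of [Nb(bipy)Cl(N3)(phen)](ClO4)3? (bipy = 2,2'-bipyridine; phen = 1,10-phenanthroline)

azido(2,2'-bipyridine)chloro(1,10-phenanthroline)niobium(V) perchlorate

The 3 perchlorate counter-ions carry a total charge of -3, so each complex ion is 3+.
Ligand charges: 1×chloro (-1 each), 1×2,2'-bipyridine (neutral), 1×azido (-1 each), 1×1,10-phenanthroline (neutral); total -2. So Nb + (-2) = 3+, giving Nb = +5.
Ligands are named alphabetically: azido before bipyridine before chloro before phenanthroline.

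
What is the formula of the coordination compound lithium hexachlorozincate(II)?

Li4[ZnCl6]

Ligands: 6 chloro (Cl, -1). Ligand charge sum = -6.
Charge balance with lithium (+1) requires 1 complex ion per 4 lithium.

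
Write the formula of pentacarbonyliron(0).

[Fe(CO)5]

Ligands: 5 carbonyl (CO, neutral). Ligand charge sum = 0.
With Fe in oxidation state 0, the complex ion is [Fe...].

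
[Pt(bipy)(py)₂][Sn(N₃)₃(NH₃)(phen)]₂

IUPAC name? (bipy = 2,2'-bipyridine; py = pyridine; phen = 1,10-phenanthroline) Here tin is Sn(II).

Sn is given as +2; the anion's ligand charges sum to -3, so the complex anion is 1−.
With 2 anions per cation, the cation must be 2×1 = 2+.
Cation: ligand charges sum to 0; for the ion to be 2+, Pt = +2.

(2,2'-bipyridine)bis(pyridine)platinum(II) amminetriazido(1,10-phenanthroline)stannate(II)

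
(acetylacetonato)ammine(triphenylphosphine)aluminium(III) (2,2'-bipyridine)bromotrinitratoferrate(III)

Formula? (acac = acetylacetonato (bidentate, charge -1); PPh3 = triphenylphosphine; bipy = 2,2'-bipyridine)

Cation [Al…]: ligand charges -1, Al(III) ⇒ ion charge 2+.
Anion [Fe…]: ligand charges -4, Fe(III) ⇒ ion charge 1−.

[Al(acac)(NH3)(PPh3)][Fe(bipy)Br(NO3)3]2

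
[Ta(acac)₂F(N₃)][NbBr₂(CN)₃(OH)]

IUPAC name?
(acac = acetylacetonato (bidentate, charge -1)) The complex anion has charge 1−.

The complex anion is given as 1−; its ligand charges sum to -6, so Nb = +5.
A 1:1 salt means the cation carries the equal and opposite charge, 1+.
Cation: ligand charges sum to -4; for the ion to be 1+, Ta = +5.

bis(acetylacetonato)azidofluorotantalum(V) dibromotricyanohydroxoniobate(V)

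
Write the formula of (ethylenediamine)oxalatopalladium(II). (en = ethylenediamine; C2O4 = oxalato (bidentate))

Ligands: 1 ethylenediamine (en, neutral), 1 oxalato (C2O4, -2). Ligand charge sum = -2.
With Pd in oxidation state +2, the complex ion is [Pd...].

[Pd(C2O4)(en)]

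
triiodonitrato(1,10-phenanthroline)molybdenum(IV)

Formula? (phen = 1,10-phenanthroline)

[MoI3(NO3)(phen)]

Ligands: 1 nitrato (NO3, -1), 1 1,10-phenanthroline (phen, neutral), 3 iodo (I, -1). Ligand charge sum = -4.
With Mo in oxidation state +4, the complex ion is [Mo...].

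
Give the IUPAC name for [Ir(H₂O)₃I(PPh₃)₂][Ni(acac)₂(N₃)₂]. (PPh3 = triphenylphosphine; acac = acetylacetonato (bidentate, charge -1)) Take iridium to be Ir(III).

triaquaiodobis(triphenylphosphine)iridium(III) bis(acetylacetonato)diazidonickelate(II)

Ir is given as +3; the cation's ligand charges sum to -1, so the complex cation is 2+.
A 1:1 salt means the anion carries the equal and opposite charge, 2−.
Anion: ligand charges sum to -4; for the ion to be 2−, Ni = +2.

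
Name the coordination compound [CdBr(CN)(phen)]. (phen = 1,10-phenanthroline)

There is no counter-ion, so the complex is neutral overall.
Ligand charges: 1×bromo (-1 each), 1×1,10-phenanthroline (neutral), 1×cyano (-1 each); total -2. So Cd + (-2) = 0, giving Cd = +2.
Ligands are named alphabetically: bromo before cyano before phenanthroline.

bromocyano(1,10-phenanthroline)cadmium(II)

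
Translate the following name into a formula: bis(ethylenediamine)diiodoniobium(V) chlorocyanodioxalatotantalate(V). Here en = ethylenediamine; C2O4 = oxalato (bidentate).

[Nb(en)2I2][Ta(C2O4)2Cl(CN)]3

Cation [Nb…]: ligand charges -2, Nb(V) ⇒ ion charge 3+.
Anion [Ta…]: ligand charges -6, Ta(V) ⇒ ion charge 1−.
One 3+ cation requires 3 of the 1− anion.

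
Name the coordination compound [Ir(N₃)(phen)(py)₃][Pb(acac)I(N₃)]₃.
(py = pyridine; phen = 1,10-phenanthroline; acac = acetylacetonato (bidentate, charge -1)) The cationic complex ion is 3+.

azido(1,10-phenanthroline)tris(pyridine)iridium(IV) (acetylacetonato)azidoiodoplumbate(II)

Both ions are complex: the cation is named first with the plain metal name, the anion second with the -ate form; each ion's ligands are alphabetised independently.
The complex cation is given as 3+; its ligand charges sum to -1, so Ir = +4.
With 3 anions per cation, each anion must be 3/3 = 1−.
Anion: ligand charges sum to -3; for the ion to be 1−, Pb = +2.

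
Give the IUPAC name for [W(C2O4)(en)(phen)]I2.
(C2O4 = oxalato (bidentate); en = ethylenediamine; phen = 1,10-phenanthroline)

The 2 iodide counter-ions carry a total charge of -2, so each complex ion is 2+.
Ligand charges: 1×oxalato (-2 each), 1×ethylenediamine (neutral), 1×1,10-phenanthroline (neutral); total -2. So W + (-2) = 2+, giving W = +4.
Ligands are named alphabetically: ethylenediamine before oxalato before phenanthroline.

(ethylenediamine)oxalato(1,10-phenanthroline)tungsten(IV) iodide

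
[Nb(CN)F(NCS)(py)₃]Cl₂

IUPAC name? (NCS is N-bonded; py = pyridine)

The 2 chloride counter-ions carry a total charge of -2, so each complex ion is 2+.
Ligand charges: 1×isothiocyanato (-1 each), 1×fluoro (-1 each), 1×cyano (-1 each), 3×pyridine (neutral); total -3. So Nb + (-3) = 2+, giving Nb = +5.
Ligands are named alphabetically: cyano before fluoro before isothiocyanato before pyridine.

cyanofluoroisothiocyanatotris(pyridine)niobium(V) chloride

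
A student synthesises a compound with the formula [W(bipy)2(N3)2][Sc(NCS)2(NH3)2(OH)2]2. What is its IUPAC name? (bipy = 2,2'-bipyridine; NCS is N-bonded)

diazidobis(2,2'-bipyridine)tungsten(IV) diamminedihydroxodiisothiocyanatoscandate(III)

Scandium is always +3 in its complexes; the anion's ligand charges sum to -4, so the complex anion is 1−.
With 2 anions per cation, the cation must be 2×1 = 2+.
Cation: ligand charges sum to -2; for the ion to be 2+, W = +4.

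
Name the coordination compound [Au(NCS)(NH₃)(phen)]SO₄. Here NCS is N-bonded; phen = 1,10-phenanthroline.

ammineisothiocyanato(1,10-phenanthroline)gold(III) sulfate

The 1 sulfate counter-ion carries a total charge of -2, so each complex ion is 2+.
Ligand charges: 1×isothiocyanato (-1 each), 1×ammine (neutral), 1×1,10-phenanthroline (neutral); total -1. So Au + (-1) = 2+, giving Au = +3.
Ligands are named alphabetically: ammine before isothiocyanato before phenanthroline.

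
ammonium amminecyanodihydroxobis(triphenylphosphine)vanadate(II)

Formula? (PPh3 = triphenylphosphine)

Ligands: 2 hydroxo (OH, -1), 2 triphenylphosphine (PPh3, neutral), 1 cyano (CN, -1), 1 ammine (NH3, neutral). Ligand charge sum = -3.
With V in oxidation state +2, the complex ion is [V...]^1−.
Charge balance with ammonium (+1) requires 1 complex ion per 1 ammonium.

NH4[V(CN)(NH3)(OH)2(PPh3)2]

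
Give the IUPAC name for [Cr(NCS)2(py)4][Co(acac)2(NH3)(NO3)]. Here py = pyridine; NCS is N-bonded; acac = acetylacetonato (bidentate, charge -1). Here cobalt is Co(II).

Both ions are complex: the cation is named first with the plain metal name, the anion second with the -ate form; each ion's ligands are alphabetised independently.
Co is given as +2; the anion's ligand charges sum to -3, so the complex anion is 1−.
A 1:1 salt means the cation carries the equal and opposite charge, 1+.
Cation: ligand charges sum to -2; for the ion to be 1+, Cr = +3.

diisothiocyanatotetrakis(pyridine)chromium(III) bis(acetylacetonato)amminenitratocobaltate(II)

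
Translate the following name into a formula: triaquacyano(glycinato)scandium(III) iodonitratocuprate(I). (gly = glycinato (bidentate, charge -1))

Cation [Sc…]: ligand charges -2, Sc(III) ⇒ ion charge 1+.
Anion [Cu…]: ligand charges -2, Cu(I) ⇒ ion charge 1−.

[Sc(CN)(gly)(H2O)3][CuI(NO3)]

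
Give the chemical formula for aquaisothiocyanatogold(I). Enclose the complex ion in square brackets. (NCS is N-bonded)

[Au(H2O)(NCS)]

Ligands: 1 aqua (H2O, neutral), 1 isothiocyanato (NCS, -1). Ligand charge sum = -1.
With Au in oxidation state +1, the complex ion is [Au...].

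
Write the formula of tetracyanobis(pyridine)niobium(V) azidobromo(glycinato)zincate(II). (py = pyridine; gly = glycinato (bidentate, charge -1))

Cation [Nb…]: ligand charges -4, Nb(V) ⇒ ion charge 1+.
Anion [Zn…]: ligand charges -3, Zn(II) ⇒ ion charge 1−.
One 1+ cation balances one 1− anion.

[Nb(CN)4(py)2][ZnBr(gly)(N3)]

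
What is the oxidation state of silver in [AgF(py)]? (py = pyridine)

+1

No counter-ion: the bracketed complex is neutral.
Ligand charges: 1×py neutral; 1×F = -1; sum -1.
Ag + (-1) = 0 ⇒ Ag is +1.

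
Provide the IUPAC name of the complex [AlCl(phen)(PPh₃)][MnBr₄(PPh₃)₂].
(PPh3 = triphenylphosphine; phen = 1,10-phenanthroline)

chloro(1,10-phenanthroline)(triphenylphosphine)aluminium(III) tetrabromobis(triphenylphosphine)manganate(II)

Both ions are complex: the cation is named first with the plain metal name, the anion second with the -ate form; each ion's ligands are alphabetised independently.
Aluminium is always +3 in its complexes; the cation's ligand charges sum to -1, so the complex cation is 2+.
A 1:1 salt means the anion carries the equal and opposite charge, 2−.
Anion: ligand charges sum to -4; for the ion to be 2−, Mn = +2.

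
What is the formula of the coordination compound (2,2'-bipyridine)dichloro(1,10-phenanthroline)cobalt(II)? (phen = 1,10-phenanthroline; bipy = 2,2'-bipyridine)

Ligands: 1 1,10-phenanthroline (phen, neutral), 2 chloro (Cl, -1), 1 2,2'-bipyridine (bipy, neutral). Ligand charge sum = -2.
With Co in oxidation state +2, the complex ion is [Co...].

[Co(bipy)Cl2(phen)]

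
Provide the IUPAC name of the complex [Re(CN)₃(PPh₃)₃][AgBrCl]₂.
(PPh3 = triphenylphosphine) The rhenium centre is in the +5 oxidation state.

tricyanotris(triphenylphosphine)rhenium(V) bromochloroargentate(I)

Re is given as +5; the cation's ligand charges sum to -3, so the complex cation is 2+.
With 2 anions per cation, each anion must be 2/2 = 1−.
Anion: ligand charges sum to -2; for the ion to be 1−, Ag = +1.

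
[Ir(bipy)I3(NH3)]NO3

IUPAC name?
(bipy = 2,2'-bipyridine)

The 1 nitrate counter-ion carries a total charge of -1, so each complex ion is 1+.
Ligand charges: 1×ammine (neutral), 1×2,2'-bipyridine (neutral), 3×iodo (-1 each); total -3. So Ir + (-3) = 1+, giving Ir = +4.
Ligands are named alphabetically: ammine before bipyridine before iodo.

ammine(2,2'-bipyridine)triiodoiridium(IV) nitrate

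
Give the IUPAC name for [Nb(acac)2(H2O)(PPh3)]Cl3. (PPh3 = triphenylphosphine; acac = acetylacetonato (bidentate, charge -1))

bis(acetylacetonato)aqua(triphenylphosphine)niobium(V) chloride

The 3 chloride counter-ions carry a total charge of -3, so each complex ion is 3+.
Ligand charges: 1×triphenylphosphine (neutral), 2×acetylacetonato (-1 each), 1×aqua (neutral); total -2. So Nb + (-2) = 3+, giving Nb = +5.
Ligands are named alphabetically: acetylacetonato before aqua before triphenylphosphine.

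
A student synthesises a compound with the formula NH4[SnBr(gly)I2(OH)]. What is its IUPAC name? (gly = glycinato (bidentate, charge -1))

ammonium bromo(glycinato)hydroxodiiodostannate(IV)

The 1 ammonium counter-ion carries a total charge of +1, so each complex ion is 1−.
Ligand charges: 2×iodo (-1 each), 1×glycinato (-1 each), 1×bromo (-1 each), 1×hydroxo (-1 each); total -5. So Sn + (-5) = 1−, giving Sn = +4.
Ligands are named alphabetically: bromo before glycinato before hydroxo before iodo.
The complex ion is anionic, so tin takes the -ate form stannate(IV).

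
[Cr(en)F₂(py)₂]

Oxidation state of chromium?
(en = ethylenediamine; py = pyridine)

No counter-ion: the bracketed complex is neutral.
Ligand charges: 1×en neutral; 2×F = -2; 2×py neutral; sum -2.
Cr + (-2) = 0 ⇒ Cr is +2.

+2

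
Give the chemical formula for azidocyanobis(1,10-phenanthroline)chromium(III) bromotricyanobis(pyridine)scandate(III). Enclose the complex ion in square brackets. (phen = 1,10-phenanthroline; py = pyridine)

[Cr(CN)(N3)(phen)2][ScBr(CN)3(py)2]

Cation [Cr…]: ligand charges -2, Cr(III) ⇒ ion charge 1+.
Anion [Sc…]: ligand charges -4, Sc(III) ⇒ ion charge 1−.
One 1+ cation balances one 1− anion.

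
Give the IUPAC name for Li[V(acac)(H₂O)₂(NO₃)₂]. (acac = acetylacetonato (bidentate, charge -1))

lithium (acetylacetonato)diaquadinitratovanadate(II)

The 1 lithium counter-ion carries a total charge of +1, so each complex ion is 1−.
Ligand charges: 2×aqua (neutral), 1×acetylacetonato (-1 each), 2×nitrato (-1 each); total -3. So V + (-3) = 1−, giving V = +2.
Ligands are named alphabetically: acetylacetonato before aqua before nitrato.
The complex ion is anionic, so vanadium takes the -ate form vanadate(II).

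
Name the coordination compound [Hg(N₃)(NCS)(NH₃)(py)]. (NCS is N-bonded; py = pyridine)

ammineazidoisothiocyanato(pyridine)mercury(II)

There is no counter-ion, so the complex is neutral overall.
Ligand charges: 1×isothiocyanato (-1 each), 1×ammine (neutral), 1×azido (-1 each), 1×pyridine (neutral); total -2. So Hg + (-2) = 0, giving Hg = +2.
Ligands are named alphabetically: ammine before azido before isothiocyanato before pyridine.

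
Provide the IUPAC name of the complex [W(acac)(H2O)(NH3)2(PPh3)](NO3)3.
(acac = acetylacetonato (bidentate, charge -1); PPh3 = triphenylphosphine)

(acetylacetonato)diammineaqua(triphenylphosphine)tungsten(IV) nitrate

The 3 nitrate counter-ions carry a total charge of -3, so each complex ion is 3+.
Ligand charges: 1×aqua (neutral), 1×acetylacetonato (-1 each), 1×triphenylphosphine (neutral), 2×ammine (neutral); total -1. So W + (-1) = 3+, giving W = +4.
Ligands are named alphabetically: acetylacetonato before ammine before aqua before triphenylphosphine.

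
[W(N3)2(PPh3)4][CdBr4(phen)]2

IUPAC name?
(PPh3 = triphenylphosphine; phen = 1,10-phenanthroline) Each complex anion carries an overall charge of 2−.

diazidotetrakis(triphenylphosphine)tungsten(VI) tetrabromo(1,10-phenanthroline)cadmate(II)

Both ions are complex: the cation is named first with the plain metal name, the anion second with the -ate form; each ion's ligands are alphabetised independently.
The complex anion is given as 2−; its ligand charges sum to -4, so Cd = +2.
With 2 anions per cation, the cation must be 2×2 = 4+.
Cation: ligand charges sum to -2; for the ion to be 4+, W = +6.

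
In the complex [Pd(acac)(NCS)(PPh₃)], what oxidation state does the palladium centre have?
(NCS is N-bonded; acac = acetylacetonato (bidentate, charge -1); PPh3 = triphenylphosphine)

+2

No counter-ion: the bracketed complex is neutral.
Ligand charges: 1×NCS = -1; 1×acac = -1; 1×PPh3 neutral; sum -2.
Pd + (-2) = 0 ⇒ Pd is +2.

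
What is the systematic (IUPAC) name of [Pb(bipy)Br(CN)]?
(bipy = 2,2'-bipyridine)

There is no counter-ion, so the complex is neutral overall.
Ligand charges: 1×2,2'-bipyridine (neutral), 1×cyano (-1 each), 1×bromo (-1 each); total -2. So Pb + (-2) = 0, giving Pb = +2.
Ligands are named alphabetically: bipyridine before bromo before cyano.

(2,2'-bipyridine)bromocyanolead(II)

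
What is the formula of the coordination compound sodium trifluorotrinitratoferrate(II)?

Na4[FeF3(NO3)3]

Ligands: 3 nitrato (NO3, -1), 3 fluoro (F, -1). Ligand charge sum = -6.
Charge balance with sodium (+1) requires 1 complex ion per 4 sodium.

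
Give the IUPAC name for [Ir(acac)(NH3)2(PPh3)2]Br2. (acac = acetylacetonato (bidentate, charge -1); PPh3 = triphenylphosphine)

The 2 bromide counter-ions carry a total charge of -2, so each complex ion is 2+.
Ligand charges: 1×acetylacetonato (-1 each), 2×triphenylphosphine (neutral), 2×ammine (neutral); total -1. So Ir + (-1) = 2+, giving Ir = +3.
Ligands are named alphabetically: acetylacetonato before ammine before triphenylphosphine.

(acetylacetonato)diamminebis(triphenylphosphine)iridium(III) bromide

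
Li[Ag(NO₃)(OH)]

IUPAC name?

lithium hydroxonitratoargentate(I)

The 1 lithium counter-ion carries a total charge of +1, so each complex ion is 1−.
Ligand charges: 1×nitrato (-1 each), 1×hydroxo (-1 each); total -2. So Ag + (-2) = 1−, giving Ag = +1.
Ligands are named alphabetically: hydroxo before nitrato.
The complex ion is anionic, so silver takes the -ate form argentate(I).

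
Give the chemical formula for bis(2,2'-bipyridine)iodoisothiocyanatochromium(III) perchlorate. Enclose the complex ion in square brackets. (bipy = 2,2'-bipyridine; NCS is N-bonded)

Ligands: 2 2,2'-bipyridine (bipy, neutral), 1 iodo (I, -1), 1 isothiocyanato (NCS, -1). Ligand charge sum = -2.
Charge balance with perchlorate (-1) requires 1 complex ion per 1 perchlorate.

[Cr(bipy)2I(NCS)]ClO4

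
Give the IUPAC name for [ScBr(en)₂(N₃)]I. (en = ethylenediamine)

The 1 iodide counter-ion carries a total charge of -1, so each complex ion is 1+.
Ligand charges: 1×bromo (-1 each), 2×ethylenediamine (neutral), 1×azido (-1 each); total -2. So Sc + (-2) = 1+, giving Sc = +3.
Ligands are named alphabetically: azido before bromo before ethylenediamine.

azidobromobis(ethylenediamine)scandium(III) iodide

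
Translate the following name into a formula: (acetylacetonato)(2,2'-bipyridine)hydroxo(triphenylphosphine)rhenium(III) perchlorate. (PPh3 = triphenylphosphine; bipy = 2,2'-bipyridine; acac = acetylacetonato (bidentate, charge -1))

[Re(acac)(bipy)(OH)(PPh3)]ClO4

Ligands: 1 hydroxo (OH, -1), 1 triphenylphosphine (PPh3, neutral), 1 2,2'-bipyridine (bipy, neutral), 1 acetylacetonato (acac, -1). Ligand charge sum = -2.
With Re in oxidation state +3, the complex ion is [Re...]^1+.
Charge balance with perchlorate (-1) requires 1 complex ion per 1 perchlorate.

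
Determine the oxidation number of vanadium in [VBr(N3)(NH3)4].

No counter-ion: the bracketed complex is neutral.
Ligand charges: 4×NH3 neutral; 1×Br = -1; 1×N3 = -1; sum -2.
V + (-2) = 0 ⇒ V is +2.

+2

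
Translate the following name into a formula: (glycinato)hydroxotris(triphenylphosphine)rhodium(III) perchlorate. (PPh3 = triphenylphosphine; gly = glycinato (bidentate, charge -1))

[Rh(gly)(OH)(PPh3)3]ClO4

Ligands: 3 triphenylphosphine (PPh3, neutral), 1 glycinato (gly, -1), 1 hydroxo (OH, -1). Ligand charge sum = -2.
Charge balance with perchlorate (-1) requires 1 complex ion per 1 perchlorate.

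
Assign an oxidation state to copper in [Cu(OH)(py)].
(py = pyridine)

No counter-ion: the bracketed complex is neutral.
Ligand charges: 1×py neutral; 1×OH = -1; sum -1.
Cu + (-1) = 0 ⇒ Cu is +1.

+1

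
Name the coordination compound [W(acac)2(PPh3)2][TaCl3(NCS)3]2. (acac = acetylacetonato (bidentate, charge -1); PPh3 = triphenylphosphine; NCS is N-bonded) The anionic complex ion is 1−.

The complex anion is given as 1−; its ligand charges sum to -6, so Ta = +5.
With 2 anions per cation, the cation must be 2×1 = 2+.
Cation: ligand charges sum to -2; for the ion to be 2+, W = +4.

bis(acetylacetonato)bis(triphenylphosphine)tungsten(IV) trichlorotriisothiocyanatotantalate(V)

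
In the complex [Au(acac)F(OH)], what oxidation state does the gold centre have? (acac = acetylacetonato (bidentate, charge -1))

+3

No counter-ion: the bracketed complex is neutral.
Ligand charges: 1×OH = -1; 1×F = -1; 1×acac = -1; sum -3.
Au + (-3) = 0 ⇒ Au is +3.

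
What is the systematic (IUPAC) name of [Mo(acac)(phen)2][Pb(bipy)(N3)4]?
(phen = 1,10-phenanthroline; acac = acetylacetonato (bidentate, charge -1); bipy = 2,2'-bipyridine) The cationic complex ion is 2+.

(acetylacetonato)bis(1,10-phenanthroline)molybdenum(III) tetraazido(2,2'-bipyridine)plumbate(II)

The complex cation is given as 2+; its ligand charges sum to -1, so Mo = +3.
A 1:1 salt means the anion carries the equal and opposite charge, 2−.
Anion: ligand charges sum to -4; for the ion to be 2−, Pb = +2.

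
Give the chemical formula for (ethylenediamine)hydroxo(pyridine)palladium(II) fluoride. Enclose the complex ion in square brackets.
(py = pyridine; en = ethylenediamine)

Ligands: 1 pyridine (py, neutral), 1 ethylenediamine (en, neutral), 1 hydroxo (OH, -1). Ligand charge sum = -1.
With Pd in oxidation state +2, the complex ion is [Pd...]^1+.
Charge balance with fluoride (-1) requires 1 complex ion per 1 fluoride.

[Pd(en)(OH)(py)]F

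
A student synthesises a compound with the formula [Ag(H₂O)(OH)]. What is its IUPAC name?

aquahydroxosilver(I)

There is no counter-ion, so the complex is neutral overall.
Ligand charges: 1×aqua (neutral), 1×hydroxo (-1 each); total -1. So Ag + (-1) = 0, giving Ag = +1.
Ligands are named alphabetically: aqua before hydroxo.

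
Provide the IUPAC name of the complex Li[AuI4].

lithium tetraiodoaurate(III)

The 1 lithium counter-ion carries a total charge of +1, so each complex ion is 1−.
Ligand charges: 4×iodo (-1 each); total -4. So Au + (-4) = 1−, giving Au = +3.
The complex ion is anionic, so gold takes the -ate form aurate(III).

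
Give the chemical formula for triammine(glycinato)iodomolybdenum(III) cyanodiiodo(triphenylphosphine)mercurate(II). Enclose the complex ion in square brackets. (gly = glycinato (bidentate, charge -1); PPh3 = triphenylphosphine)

[Mo(gly)I(NH3)3][Hg(CN)I2(PPh3)]

Cation [Mo…]: ligand charges -2, Mo(III) ⇒ ion charge 1+.
Anion [Hg…]: ligand charges -3, Hg(II) ⇒ ion charge 1−.
One 1+ cation balances one 1− anion.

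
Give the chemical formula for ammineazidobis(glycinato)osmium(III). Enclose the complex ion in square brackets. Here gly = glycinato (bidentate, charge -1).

[Os(gly)2(N3)(NH3)]

Ligands: 2 glycinato (gly, -1), 1 azido (N3, -1), 1 ammine (NH3, neutral). Ligand charge sum = -3.
With Os in oxidation state +3, the complex ion is [Os...].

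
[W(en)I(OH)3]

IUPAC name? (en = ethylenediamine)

(ethylenediamine)trihydroxoiodotungsten(IV)

There is no counter-ion, so the complex is neutral overall.
Ligand charges: 1×iodo (-1 each), 1×ethylenediamine (neutral), 3×hydroxo (-1 each); total -4. So W + (-4) = 0, giving W = +4.
Ligands are named alphabetically: ethylenediamine before hydroxo before iodo.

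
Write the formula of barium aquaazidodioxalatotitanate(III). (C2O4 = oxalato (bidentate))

Ba[Ti(C2O4)2(H2O)(N3)]

Ligands: 1 azido (N3, -1), 1 aqua (H2O, neutral), 2 oxalato (C2O4, -2). Ligand charge sum = -5.
With Ti in oxidation state +3, the complex ion is [Ti...]^2−.
Charge balance with barium (+2) requires 1 complex ion per 1 barium.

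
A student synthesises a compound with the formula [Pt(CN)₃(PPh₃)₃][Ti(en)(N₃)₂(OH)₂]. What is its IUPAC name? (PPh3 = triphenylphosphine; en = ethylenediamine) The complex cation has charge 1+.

tricyanotris(triphenylphosphine)platinum(IV) diazido(ethylenediamine)dihydroxotitanate(III)

Both ions are complex: the cation is named first with the plain metal name, the anion second with the -ate form; each ion's ligands are alphabetised independently.
The complex cation is given as 1+; its ligand charges sum to -3, so Pt = +4.
A 1:1 salt means the anion carries the equal and opposite charge, 1−.
Anion: ligand charges sum to -4; for the ion to be 1−, Ti = +3.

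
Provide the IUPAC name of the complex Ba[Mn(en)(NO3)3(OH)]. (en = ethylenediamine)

barium (ethylenediamine)hydroxotrinitratomanganate(II)

The 1 barium counter-ion carries a total charge of +2, so each complex ion is 2−.
Ligand charges: 1×ethylenediamine (neutral), 1×hydroxo (-1 each), 3×nitrato (-1 each); total -4. So Mn + (-4) = 2−, giving Mn = +2.
Ligands are named alphabetically: ethylenediamine before hydroxo before nitrato.
The complex ion is anionic, so manganese takes the -ate form manganate(II).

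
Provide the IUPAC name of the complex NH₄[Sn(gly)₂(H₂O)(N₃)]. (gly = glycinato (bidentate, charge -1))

The 1 ammonium counter-ion carries a total charge of +1, so each complex ion is 1−.
Ligand charges: 2×glycinato (-1 each), 1×azido (-1 each), 1×aqua (neutral); total -3. So Sn + (-3) = 1−, giving Sn = +2.
Ligands are named alphabetically: aqua before azido before glycinato.
The complex ion is anionic, so tin takes the -ate form stannate(II).

ammonium aquaazidobis(glycinato)stannate(II)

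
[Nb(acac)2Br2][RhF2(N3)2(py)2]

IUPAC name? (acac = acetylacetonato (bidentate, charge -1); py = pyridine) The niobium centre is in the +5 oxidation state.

Nb is given as +5; the cation's ligand charges sum to -4, so the complex cation is 1+.
A 1:1 salt means the anion carries the equal and opposite charge, 1−.
Anion: ligand charges sum to -4; for the ion to be 1−, Rh = +3.

bis(acetylacetonato)dibromoniobium(V) diazidodifluorobis(pyridine)rhodate(III)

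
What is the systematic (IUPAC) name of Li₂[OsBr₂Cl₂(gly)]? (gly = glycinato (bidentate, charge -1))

The 2 lithium counter-ions carry a total charge of +2, so each complex ion is 2−.
Ligand charges: 2×chloro (-1 each), 2×bromo (-1 each), 1×glycinato (-1 each); total -5. So Os + (-5) = 2−, giving Os = +3.
Ligands are named alphabetically: bromo before chloro before glycinato.
The complex ion is anionic, so osmium takes the -ate form osmate(III).

lithium dibromodichloro(glycinato)osmate(III)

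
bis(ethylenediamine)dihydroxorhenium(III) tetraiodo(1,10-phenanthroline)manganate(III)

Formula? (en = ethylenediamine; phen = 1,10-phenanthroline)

Cation [Re…]: ligand charges -2, Re(III) ⇒ ion charge 1+.
Anion [Mn…]: ligand charges -4, Mn(III) ⇒ ion charge 1−.

[Re(en)2(OH)2][MnI4(phen)]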